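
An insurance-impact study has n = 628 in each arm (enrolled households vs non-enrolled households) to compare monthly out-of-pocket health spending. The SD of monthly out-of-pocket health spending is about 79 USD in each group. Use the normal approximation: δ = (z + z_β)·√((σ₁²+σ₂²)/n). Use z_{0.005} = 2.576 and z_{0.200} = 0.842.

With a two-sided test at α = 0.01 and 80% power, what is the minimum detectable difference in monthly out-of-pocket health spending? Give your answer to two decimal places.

δ = (z_{α/2} + z_β) · √((σ₁²+σ₂²)/n)
  = (2.576 + 0.842) · √(12482/628)
  = 3.418 · √19.8758
  = 3.418 · 4.4582
  = 15.2382

Minimum detectable difference ≈ 15.24 USD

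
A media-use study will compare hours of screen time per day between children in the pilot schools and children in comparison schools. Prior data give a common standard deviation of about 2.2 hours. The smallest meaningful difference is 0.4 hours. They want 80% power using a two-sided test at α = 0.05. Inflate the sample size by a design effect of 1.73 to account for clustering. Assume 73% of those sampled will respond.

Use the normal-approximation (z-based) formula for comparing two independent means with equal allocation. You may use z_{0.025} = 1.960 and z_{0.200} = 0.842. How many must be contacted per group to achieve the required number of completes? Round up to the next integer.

n = 1126 per group

n = (z_{α/2} + z_β)² · (σ₁² + σ₂²) / δ²
  = (1.960 + 0.842)² · (2·2.2² = 9.68) / 0.4²
  = 7.8512 · 9.68 / 0.16
  = 475.00
Design effect: 1.73 × 475.00 = 821.75.
Adjust for 73% response: 821.75 / 0.73 = 1125.68.
Round up → n = 1126 per group.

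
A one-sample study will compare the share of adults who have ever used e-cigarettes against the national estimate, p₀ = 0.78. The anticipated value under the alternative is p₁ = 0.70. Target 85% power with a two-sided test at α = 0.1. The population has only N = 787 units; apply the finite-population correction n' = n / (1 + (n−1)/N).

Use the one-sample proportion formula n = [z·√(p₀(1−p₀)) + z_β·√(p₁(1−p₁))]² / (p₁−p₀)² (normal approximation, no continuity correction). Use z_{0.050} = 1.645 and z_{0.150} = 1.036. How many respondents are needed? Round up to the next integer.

n = [z_{α/2}·√(p₀q₀) + z_β·√(p₁q₁)]² / (p₁ − p₀)²
  = [1.645·√(0.78·0.22) + 1.036·√(0.70·0.30)]² / (-0.08)²
  = [1.645·0.4142 + 1.036·0.4583]² / 0.0064
  = [1.1562]² / 0.0064
  = 208.87
Finite-population correction (N = 787): 208.87 / (1 + (208.87 − 1)/787) = 165.23.
Round up → n = 166.

n = 166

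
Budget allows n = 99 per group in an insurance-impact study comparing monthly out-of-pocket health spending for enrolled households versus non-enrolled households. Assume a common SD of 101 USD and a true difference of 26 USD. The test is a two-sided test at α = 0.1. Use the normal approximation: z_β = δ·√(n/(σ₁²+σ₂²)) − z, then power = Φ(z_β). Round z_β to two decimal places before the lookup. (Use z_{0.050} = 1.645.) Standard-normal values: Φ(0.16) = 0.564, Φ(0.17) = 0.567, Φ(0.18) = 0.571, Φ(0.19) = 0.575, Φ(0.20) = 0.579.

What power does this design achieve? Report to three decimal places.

Power ≈ 0.567

z_β = δ·√(n/(σ₁²+σ₂²)) − z_{α/2}
    = 26 · √(99/20402) − 1.645
    = 26 · 0.06966 − 1.645
    = 1.8112 − 1.645 = 0.1662 → 0.17
Power = Φ(0.17) = 0.567.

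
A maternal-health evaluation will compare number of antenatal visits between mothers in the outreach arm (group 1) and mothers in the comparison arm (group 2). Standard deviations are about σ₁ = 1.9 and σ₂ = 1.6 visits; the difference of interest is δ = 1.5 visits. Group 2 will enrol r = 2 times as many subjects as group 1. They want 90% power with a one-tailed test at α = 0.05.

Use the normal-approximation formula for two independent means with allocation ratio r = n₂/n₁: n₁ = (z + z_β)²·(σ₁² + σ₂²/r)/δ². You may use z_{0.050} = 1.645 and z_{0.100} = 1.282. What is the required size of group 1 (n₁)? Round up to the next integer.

n₁ = 19

n₁ = (z_α + z_β)² · (σ₁² + σ₂²/r) / δ²
   = (1.645 + 1.282)² · (1.9² + 1.6²/2) / 1.5²
   = 8.5673 · (3.61 + 1.28) / 2.25
   = 8.5673 · 4.89 / 2.25
   = 18.62
Round up → n₁ = 19; n₂ = r·n₁ = 2 × 19 = 38.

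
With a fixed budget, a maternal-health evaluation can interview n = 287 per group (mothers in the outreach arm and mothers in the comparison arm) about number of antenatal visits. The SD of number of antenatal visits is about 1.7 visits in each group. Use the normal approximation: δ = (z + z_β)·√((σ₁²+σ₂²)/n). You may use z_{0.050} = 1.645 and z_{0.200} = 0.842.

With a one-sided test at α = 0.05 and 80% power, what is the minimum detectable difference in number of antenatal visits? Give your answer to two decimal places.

δ = (z_α + z_β) · √((σ₁²+σ₂²)/n)
  = (1.645 + 0.842) · √(5.78/287)
  = 2.487 · √0.02014
  = 2.487 · 0.1419
  = 0.3529

Minimum detectable difference ≈ 0.35 visits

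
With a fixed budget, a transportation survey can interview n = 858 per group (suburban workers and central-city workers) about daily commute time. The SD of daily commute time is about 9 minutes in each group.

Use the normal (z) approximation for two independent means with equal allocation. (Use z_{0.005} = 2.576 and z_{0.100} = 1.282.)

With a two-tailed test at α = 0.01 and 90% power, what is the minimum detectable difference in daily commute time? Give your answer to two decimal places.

Minimum detectable difference ≈ 1.68 minutes

δ = (z_{α/2} + z_β) · √((σ₁²+σ₂²)/n)
  = (2.576 + 1.282) · √(162/858)
  = 3.858 · √0.18881
  = 3.858 · 0.4345
  = 1.6764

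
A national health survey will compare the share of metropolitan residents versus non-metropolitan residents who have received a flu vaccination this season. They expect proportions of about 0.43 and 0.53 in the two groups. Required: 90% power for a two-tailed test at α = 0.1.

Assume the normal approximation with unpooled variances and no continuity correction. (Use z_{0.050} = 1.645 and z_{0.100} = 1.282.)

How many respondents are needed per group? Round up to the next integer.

n = 424 per group

n = (z_{α/2} + z_β)² · [p₁(1−p₁) + p₂(1−p₂)] / (p₁ − p₂)²
  = (1.645 + 1.282)² · (0.43·0.57 + 0.53·0.47) / (-0.10)²
  = (2.927)² · (0.2451 + 0.2491) / 0.0100
  = 8.5673 · 0.4942 / 0.0100
  = 423.40
Round up → n = 424 per group.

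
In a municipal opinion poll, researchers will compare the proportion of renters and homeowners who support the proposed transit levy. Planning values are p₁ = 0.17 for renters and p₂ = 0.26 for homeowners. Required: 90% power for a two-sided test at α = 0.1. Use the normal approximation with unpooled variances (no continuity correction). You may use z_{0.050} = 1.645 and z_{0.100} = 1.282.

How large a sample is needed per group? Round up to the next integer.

n = (z_{α/2} + z_β)² · [p₁(1−p₁) + p₂(1−p₂)] / (p₁ − p₂)²
  = (1.645 + 1.282)² · (0.17·0.83 + 0.26·0.74) / (-0.09)²
  = (2.927)² · (0.1411 + 0.1924) / 0.0081
  = 8.5673 · 0.3335 / 0.0081
  = 352.74
Round up → n = 353 per group.

n = 353 per group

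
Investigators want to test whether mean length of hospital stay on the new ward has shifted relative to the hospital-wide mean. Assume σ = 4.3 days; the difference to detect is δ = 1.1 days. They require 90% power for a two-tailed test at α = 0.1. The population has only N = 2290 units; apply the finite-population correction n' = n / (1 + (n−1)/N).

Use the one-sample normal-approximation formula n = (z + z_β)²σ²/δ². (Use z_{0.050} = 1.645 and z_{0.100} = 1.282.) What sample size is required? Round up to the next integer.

n = (z_{α/2} + z_β)² · σ² / δ²
  = (1.645 + 1.282)² · 4.3² / 1.1²
  = 8.5673 · 18.49 / 1.21
  = 130.92
Finite-population correction (N = 2290): 130.92 / (1 + (130.92 − 1)/2290) = 123.89.
Round up → n = 124.

n = 124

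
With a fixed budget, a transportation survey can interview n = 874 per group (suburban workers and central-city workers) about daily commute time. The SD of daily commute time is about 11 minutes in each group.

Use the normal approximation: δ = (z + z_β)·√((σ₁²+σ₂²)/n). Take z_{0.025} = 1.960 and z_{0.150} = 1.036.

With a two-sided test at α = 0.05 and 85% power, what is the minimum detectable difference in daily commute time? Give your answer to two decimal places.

Minimum detectable difference ≈ 1.58 minutes

δ = (z_{α/2} + z_β) · √((σ₁²+σ₂²)/n)
  = (1.960 + 1.036) · √(242/874)
  = 2.996 · √0.27689
  = 2.996 · 0.5262
  = 1.5765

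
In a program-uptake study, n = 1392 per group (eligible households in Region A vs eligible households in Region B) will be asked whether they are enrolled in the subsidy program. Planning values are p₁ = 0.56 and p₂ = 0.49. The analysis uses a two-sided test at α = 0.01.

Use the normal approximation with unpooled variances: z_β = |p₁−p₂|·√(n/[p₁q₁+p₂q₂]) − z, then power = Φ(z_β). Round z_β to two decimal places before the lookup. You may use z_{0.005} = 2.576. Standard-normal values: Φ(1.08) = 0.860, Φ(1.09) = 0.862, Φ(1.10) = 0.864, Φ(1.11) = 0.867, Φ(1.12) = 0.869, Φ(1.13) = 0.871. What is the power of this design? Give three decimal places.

Power ≈ 0.871

z_β = |p₁−p₂|·√(n/[p₁q₁+p₂q₂]) − z_{α/2}
    = 0.07 · √(1392/0.4963) − 2.576
    = 0.07 · 52.9599 − 2.576
    = 3.7072 − 2.576 = 1.1312 → 1.13
Power = Φ(1.13) = 0.871.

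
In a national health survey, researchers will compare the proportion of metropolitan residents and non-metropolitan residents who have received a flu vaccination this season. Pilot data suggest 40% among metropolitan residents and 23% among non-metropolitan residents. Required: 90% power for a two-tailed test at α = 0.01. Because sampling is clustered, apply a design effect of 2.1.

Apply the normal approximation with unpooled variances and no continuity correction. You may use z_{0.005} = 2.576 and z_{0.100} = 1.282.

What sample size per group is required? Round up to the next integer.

n = (z_{α/2} + z_β)² · [p₁(1−p₁) + p₂(1−p₂)] / (p₁ − p₂)²
  = (2.576 + 1.282)² · (0.40·0.60 + 0.23·0.77) / (0.17)²
  = (3.858)² · (0.2400 + 0.1771) / 0.0289
  = 14.8842 · 0.4171 / 0.0289
  = 214.82
Design effect: 2.1 × 214.82 = 451.11.
Round up → n = 452 per group.

n = 452 per group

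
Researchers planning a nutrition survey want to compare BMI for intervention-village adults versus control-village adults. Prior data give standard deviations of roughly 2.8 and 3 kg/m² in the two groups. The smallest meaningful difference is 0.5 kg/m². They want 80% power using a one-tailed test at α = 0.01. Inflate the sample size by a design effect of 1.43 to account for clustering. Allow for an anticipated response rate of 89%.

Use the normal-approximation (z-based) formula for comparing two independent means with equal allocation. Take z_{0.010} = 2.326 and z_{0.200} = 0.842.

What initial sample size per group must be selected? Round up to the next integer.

n = 1087 per group

n = (z_α + z_β)² · (σ₁² + σ₂²) / δ²
  = (2.326 + 0.842)² · (2.8² + 3² = 16.84) / 0.5²
  = 10.0362 · 16.84 / 0.25
  = 676.04
Design effect: 1.43 × 676.04 = 966.74.
Adjust for 89% response: 966.74 / 0.89 = 1086.22.
Round up → n = 1087 per group.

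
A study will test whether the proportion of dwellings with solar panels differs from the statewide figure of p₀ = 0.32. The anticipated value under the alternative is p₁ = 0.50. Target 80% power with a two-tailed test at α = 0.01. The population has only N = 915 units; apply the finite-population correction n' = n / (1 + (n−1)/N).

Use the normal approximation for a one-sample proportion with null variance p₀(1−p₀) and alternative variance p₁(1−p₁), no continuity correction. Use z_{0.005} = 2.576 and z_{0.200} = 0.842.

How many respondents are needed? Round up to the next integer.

n = [z_{α/2}·√(p₀q₀) + z_β·√(p₁q₁)]² / (p₁ − p₀)²
  = [2.576·√(0.32·0.68) + 0.842·√(0.50·0.50)]² / (0.18)²
  = [2.576·0.4665 + 0.842·0.5000]² / 0.0324
  = [1.6226]² / 0.0324
  = 81.26
Finite-population correction (N = 915): 81.26 / (1 + (81.26 − 1)/915) = 74.71.
Round up → n = 75.

n = 75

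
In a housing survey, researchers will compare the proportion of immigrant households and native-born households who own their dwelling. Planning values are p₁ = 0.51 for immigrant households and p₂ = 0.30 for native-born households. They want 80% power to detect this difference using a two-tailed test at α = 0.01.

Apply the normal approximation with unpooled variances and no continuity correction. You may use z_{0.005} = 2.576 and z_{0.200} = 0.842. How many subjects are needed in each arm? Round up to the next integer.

n = 122 per group

n = (z_{α/2} + z_β)² · [p₁(1−p₁) + p₂(1−p₂)] / (p₁ − p₂)²
  = (2.576 + 0.842)² · (0.51·0.49 + 0.30·0.70) / (0.21)²
  = (3.418)² · (0.2499 + 0.2100) / 0.0441
  = 11.6827 · 0.4599 / 0.0441
  = 121.83
Round up → n = 122 per group.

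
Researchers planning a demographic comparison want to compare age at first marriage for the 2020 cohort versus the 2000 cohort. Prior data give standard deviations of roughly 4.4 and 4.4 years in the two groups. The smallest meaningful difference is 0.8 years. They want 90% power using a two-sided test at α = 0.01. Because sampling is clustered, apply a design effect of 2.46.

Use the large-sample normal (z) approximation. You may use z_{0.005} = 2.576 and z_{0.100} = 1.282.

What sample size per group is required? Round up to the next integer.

n = (z_{α/2} + z_β)² · (σ₁² + σ₂²) / δ²
  = (2.576 + 1.282)² · (4.4² + 4.4² = 38.72) / 0.8²
  = 14.8842 · 38.72 / 0.64
  = 900.49
Design effect: 2.46 × 900.49 = 2215.21.
Round up → n = 2216 per group.

n = 2216 per group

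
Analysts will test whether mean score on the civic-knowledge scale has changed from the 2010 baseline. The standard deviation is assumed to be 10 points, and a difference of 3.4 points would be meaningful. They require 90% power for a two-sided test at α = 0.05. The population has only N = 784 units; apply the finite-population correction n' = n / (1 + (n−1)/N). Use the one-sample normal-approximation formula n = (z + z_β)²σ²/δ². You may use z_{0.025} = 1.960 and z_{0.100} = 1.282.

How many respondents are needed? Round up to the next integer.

n = 82

n = (z_{α/2} + z_β)² · σ² / δ²
  = (1.960 + 1.282)² · 10² / 3.4²
  = 10.5106 · 100 / 11.56
  = 90.92
Finite-population correction (N = 784): 90.92 / (1 + (90.92 − 1)/784) = 81.57.
Round up → n = 82.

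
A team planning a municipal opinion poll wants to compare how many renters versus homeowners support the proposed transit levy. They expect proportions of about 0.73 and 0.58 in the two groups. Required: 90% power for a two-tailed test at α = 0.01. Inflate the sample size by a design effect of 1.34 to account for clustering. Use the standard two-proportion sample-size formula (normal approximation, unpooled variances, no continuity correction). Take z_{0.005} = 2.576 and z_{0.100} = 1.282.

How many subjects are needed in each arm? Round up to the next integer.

n = 391 per group

n = (z_{α/2} + z_β)² · [p₁(1−p₁) + p₂(1−p₂)] / (p₁ − p₂)²
  = (2.576 + 1.282)² · (0.73·0.27 + 0.58·0.42) / (0.15)²
  = (3.858)² · (0.1971 + 0.2436) / 0.0225
  = 14.8842 · 0.4407 / 0.0225
  = 291.53
Design effect: 1.34 × 291.53 = 390.65.
Round up → n = 391 per group.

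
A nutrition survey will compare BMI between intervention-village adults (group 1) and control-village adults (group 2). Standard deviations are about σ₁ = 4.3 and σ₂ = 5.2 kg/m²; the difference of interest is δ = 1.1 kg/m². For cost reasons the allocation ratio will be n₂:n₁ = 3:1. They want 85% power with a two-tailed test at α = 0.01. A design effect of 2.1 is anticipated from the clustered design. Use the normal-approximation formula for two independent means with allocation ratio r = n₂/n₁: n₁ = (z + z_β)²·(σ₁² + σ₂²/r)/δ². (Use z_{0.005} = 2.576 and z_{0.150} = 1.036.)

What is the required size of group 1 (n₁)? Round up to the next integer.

n₁ = (z_{α/2} + z_β)² · (σ₁² + σ₂²/r) / δ²
   = (2.576 + 1.036)² · (4.3² + 5.2²/3) / 1.1²
   = 13.0465 · (18.49 + 9.0133) / 1.21
   = 13.0465 · 27.5033 / 1.21
   = 296.55
Design effect: 2.1 × 296.55 = 622.75.
Round up → n₁ = 623; n₂ = r·n₁ = 3 × 623 = 1869.

n₁ = 623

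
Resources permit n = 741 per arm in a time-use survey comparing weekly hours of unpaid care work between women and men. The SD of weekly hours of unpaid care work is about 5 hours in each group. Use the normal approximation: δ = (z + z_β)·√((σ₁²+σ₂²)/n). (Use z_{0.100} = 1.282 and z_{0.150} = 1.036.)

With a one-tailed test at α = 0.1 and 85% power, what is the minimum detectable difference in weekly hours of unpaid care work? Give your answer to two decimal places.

δ = (z_α + z_β) · √((σ₁²+σ₂²)/n)
  = (1.282 + 1.036) · √(50/741)
  = 2.318 · √0.06748
  = 2.318 · 0.2598
  = 0.6021

Minimum detectable difference ≈ 0.60 hours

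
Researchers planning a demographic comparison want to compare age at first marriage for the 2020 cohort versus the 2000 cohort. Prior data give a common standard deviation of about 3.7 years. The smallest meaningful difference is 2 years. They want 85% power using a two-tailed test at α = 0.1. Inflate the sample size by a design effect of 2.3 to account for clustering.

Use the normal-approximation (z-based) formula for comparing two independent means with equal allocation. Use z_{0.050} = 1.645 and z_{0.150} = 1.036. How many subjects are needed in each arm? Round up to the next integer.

n = (z_{α/2} + z_β)² · (σ₁² + σ₂²) / δ²
  = (1.645 + 1.036)² · (2·3.7² = 27.38) / 2²
  = 7.1878 · 27.38 / 4
  = 49.20
Design effect: 2.3 × 49.20 = 113.16.
Round up → n = 114 per group.

n = 114 per group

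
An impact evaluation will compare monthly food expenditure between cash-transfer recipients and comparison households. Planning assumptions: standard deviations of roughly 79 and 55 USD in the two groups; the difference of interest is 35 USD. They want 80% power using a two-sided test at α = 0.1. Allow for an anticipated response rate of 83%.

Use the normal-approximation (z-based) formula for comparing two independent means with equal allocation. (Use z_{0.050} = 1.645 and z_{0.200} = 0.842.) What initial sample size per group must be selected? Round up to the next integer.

n = (z_{α/2} + z_β)² · (σ₁² + σ₂²) / δ²
  = (1.645 + 0.842)² · (79² + 55² = 9266) / 35²
  = 6.1852 · 9266 / 1225
  = 46.79
Adjust for 83% response: 46.79 / 0.83 = 56.37.
Round up → n = 57 per group.

n = 57 per group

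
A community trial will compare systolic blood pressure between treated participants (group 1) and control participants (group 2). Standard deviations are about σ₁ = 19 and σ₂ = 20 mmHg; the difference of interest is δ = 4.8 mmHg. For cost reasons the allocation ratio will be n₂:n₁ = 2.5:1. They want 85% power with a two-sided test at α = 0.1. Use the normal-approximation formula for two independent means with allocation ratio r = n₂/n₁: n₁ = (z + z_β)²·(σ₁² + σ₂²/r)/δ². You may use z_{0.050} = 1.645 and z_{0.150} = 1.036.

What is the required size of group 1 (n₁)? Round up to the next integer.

n₁ = 163

n₁ = (z_{α/2} + z_β)² · (σ₁² + σ₂²/r) / δ²
   = (1.645 + 1.036)² · (19² + 20²/2.5) / 4.8²
   = 7.1878 · (361 + 160) / 23.04
   = 7.1878 · 521 / 23.04
   = 162.54
Round up → n₁ = 163; n₂ = r·n₁ = 2.5 × 163 = 408.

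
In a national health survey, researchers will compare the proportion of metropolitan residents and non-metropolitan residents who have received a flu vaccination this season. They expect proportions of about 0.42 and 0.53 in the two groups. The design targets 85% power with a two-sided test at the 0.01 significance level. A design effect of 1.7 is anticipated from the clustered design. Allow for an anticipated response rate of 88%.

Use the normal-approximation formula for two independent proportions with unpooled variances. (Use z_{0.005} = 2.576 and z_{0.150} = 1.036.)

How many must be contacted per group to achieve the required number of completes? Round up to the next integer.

n = (z_{α/2} + z_β)² · [p₁(1−p₁) + p₂(1−p₂)] / (p₁ − p₂)²
  = (2.576 + 1.036)² · (0.42·0.58 + 0.53·0.47) / (-0.11)²
  = (3.612)² · (0.2436 + 0.2491) / 0.0121
  = 13.0465 · 0.4927 / 0.0121
  = 531.24
Design effect: 1.7 × 531.24 = 903.11.
Adjust for 88% response: 903.11 / 0.88 = 1026.26.
Round up → n = 1027 per group.

n = 1027 per group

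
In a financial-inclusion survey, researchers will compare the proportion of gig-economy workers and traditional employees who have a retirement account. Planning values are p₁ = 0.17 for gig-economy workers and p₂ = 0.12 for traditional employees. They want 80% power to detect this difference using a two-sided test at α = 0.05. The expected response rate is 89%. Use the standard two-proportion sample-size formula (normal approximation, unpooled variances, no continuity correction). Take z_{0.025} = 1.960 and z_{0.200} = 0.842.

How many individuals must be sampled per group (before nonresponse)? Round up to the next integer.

n = 871 per group

n = (z_{α/2} + z_β)² · [p₁(1−p₁) + p₂(1−p₂)] / (p₁ − p₂)²
  = (1.960 + 0.842)² · (0.17·0.83 + 0.12·0.88) / (0.05)²
  = (2.802)² · (0.1411 + 0.1056) / 0.0025
  = 7.8512 · 0.2467 / 0.0025
  = 774.76
Adjust for 89% response: 774.76 / 0.89 = 870.51.
Round up → n = 871 per group.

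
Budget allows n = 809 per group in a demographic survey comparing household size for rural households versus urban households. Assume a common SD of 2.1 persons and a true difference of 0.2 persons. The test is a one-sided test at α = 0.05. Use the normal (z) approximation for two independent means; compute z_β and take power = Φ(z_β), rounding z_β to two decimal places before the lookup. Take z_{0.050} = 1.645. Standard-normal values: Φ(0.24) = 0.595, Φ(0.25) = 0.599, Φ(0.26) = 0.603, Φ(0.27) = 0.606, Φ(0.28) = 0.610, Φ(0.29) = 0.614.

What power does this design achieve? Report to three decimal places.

Power ≈ 0.606

z_β = δ·√(n/(σ₁²+σ₂²)) − z_α
    = 0.2 · √(809/8.82) − 1.645
    = 0.2 · 9.57723 − 1.645
    = 1.9154 − 1.645 = 0.2704 → 0.27
Power = Φ(0.27) = 0.606.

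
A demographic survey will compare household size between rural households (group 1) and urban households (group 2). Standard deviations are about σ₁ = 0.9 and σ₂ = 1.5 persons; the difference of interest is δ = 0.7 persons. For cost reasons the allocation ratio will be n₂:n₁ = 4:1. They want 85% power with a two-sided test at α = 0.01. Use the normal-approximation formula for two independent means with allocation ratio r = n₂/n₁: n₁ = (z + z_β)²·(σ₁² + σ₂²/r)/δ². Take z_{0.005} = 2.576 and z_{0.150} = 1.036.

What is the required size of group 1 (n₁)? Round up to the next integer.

n₁ = (z_{α/2} + z_β)² · (σ₁² + σ₂²/r) / δ²
   = (2.576 + 1.036)² · (0.9² + 1.5²/4) / 0.7²
   = 13.0465 · (0.81 + 0.5625) / 0.49
   = 13.0465 · 1.3725 / 0.49
   = 36.54
Round up → n₁ = 37; n₂ = r·n₁ = 4 × 37 = 148.

n₁ = 37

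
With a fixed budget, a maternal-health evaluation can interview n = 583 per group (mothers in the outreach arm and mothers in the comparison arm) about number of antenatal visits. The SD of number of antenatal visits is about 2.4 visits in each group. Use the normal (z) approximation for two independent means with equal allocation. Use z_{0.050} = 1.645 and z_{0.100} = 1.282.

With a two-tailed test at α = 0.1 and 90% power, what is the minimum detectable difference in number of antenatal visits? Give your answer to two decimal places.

δ = (z_{α/2} + z_β) · √((σ₁²+σ₂²)/n)
  = (1.645 + 1.282) · √(11.52/583)
  = 2.927 · √0.01976
  = 2.927 · 0.1406
  = 0.4114

Minimum detectable difference ≈ 0.41 visits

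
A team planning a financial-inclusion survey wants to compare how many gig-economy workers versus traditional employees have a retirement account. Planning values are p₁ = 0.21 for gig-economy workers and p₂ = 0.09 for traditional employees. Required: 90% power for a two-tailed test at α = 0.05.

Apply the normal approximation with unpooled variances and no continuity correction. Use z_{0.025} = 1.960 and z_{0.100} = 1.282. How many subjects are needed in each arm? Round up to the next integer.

n = 181 per group

n = (z_{α/2} + z_β)² · [p₁(1−p₁) + p₂(1−p₂)] / (p₁ − p₂)²
  = (1.960 + 1.282)² · (0.21·0.79 + 0.09·0.91) / (0.12)²
  = (3.242)² · (0.1659 + 0.0819) / 0.0144
  = 10.5106 · 0.2478 / 0.0144
  = 180.87
Round up → n = 181 per group.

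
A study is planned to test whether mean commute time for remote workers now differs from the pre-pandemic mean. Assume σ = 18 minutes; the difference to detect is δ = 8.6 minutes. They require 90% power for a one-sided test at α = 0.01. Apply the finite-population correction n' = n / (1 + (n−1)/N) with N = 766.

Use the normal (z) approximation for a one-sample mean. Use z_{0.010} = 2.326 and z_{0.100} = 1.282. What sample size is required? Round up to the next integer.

n = 54

n = (z_α + z_β)² · σ² / δ²
  = (2.326 + 1.282)² · 18² / 8.6²
  = 13.0177 · 324 / 73.96
  = 57.03
Finite-population correction (N = 766): 57.03 / (1 + (57.03 − 1)/766) = 53.14.
Round up → n = 54.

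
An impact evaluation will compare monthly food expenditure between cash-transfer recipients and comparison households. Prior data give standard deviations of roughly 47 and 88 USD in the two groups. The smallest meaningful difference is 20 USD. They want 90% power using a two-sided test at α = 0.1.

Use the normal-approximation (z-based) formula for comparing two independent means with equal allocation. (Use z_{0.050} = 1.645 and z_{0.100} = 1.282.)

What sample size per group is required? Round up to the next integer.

n = (z_{α/2} + z_β)² · (σ₁² + σ₂²) / δ²
  = (1.645 + 1.282)² · (47² + 88² = 9953) / 20²
  = 8.5673 · 9953 / 400
  = 213.18
Round up → n = 214 per group.

n = 214 per group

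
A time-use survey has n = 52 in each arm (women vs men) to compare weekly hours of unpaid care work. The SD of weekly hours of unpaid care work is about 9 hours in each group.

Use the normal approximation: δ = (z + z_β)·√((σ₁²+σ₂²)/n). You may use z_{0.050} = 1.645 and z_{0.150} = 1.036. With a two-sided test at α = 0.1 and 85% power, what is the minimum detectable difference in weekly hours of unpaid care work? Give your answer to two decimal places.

Minimum detectable difference ≈ 4.73 hours

δ = (z_{α/2} + z_β) · √((σ₁²+σ₂²)/n)
  = (1.645 + 1.036) · √(162/52)
  = 2.681 · √3.1154
  = 2.681 · 1.7650
  = 4.7321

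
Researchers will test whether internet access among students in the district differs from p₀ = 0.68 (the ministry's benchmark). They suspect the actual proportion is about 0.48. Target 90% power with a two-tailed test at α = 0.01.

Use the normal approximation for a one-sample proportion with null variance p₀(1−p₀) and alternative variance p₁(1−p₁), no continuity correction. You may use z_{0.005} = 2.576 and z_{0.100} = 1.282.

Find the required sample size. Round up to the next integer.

n = [z_{α/2}·√(p₀q₀) + z_β·√(p₁q₁)]² / (p₁ − p₀)²
  = [2.576·√(0.68·0.32) + 1.282·√(0.48·0.52)]² / (-0.20)²
  = [2.576·0.4665 + 1.282·0.4996]² / 0.0400
  = [1.8421]² / 0.0400
  = 84.84
Round up → n = 85.

n = 85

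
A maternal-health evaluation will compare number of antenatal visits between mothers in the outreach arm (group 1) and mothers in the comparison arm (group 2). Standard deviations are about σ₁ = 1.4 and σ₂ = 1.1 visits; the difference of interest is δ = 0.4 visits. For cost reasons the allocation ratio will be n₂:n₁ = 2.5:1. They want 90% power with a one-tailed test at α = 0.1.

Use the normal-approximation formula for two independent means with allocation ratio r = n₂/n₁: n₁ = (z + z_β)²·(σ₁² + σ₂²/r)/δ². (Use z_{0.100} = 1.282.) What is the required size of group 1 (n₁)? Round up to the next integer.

n₁ = (z_α + z_β)² · (σ₁² + σ₂²/r) / δ²
   = (1.282 + 1.282)² · (1.4² + 1.1²/2.5) / 0.4²
   = 6.5741 · (1.96 + 0.484) / 0.16
   = 6.5741 · 2.444 / 0.16
   = 100.42
Round up → n₁ = 101; n₂ = r·n₁ = 2.5 × 101 = 253.

n₁ = 101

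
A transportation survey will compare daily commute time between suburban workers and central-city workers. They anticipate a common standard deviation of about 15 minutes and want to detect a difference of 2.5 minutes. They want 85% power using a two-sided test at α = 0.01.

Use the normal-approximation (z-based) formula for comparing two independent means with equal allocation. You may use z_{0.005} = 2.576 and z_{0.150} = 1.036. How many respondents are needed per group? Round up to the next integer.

n = (z_{α/2} + z_β)² · (σ₁² + σ₂²) / δ²
  = (2.576 + 1.036)² · (2·15² = 450) / 2.5²
  = 13.0465 · 450 / 6.25
  = 939.35
Round up → n = 940 per group.

n = 940 per group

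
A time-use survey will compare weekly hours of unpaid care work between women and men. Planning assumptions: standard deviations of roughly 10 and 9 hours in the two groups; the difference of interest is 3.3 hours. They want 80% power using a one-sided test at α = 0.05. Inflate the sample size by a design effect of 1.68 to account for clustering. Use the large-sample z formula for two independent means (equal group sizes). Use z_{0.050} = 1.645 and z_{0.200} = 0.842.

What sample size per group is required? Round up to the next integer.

n = 173 per group

n = (z_α + z_β)² · (σ₁² + σ₂²) / δ²
  = (1.645 + 0.842)² · (10² + 9² = 181) / 3.3²
  = 6.1852 · 181 / 10.89
  = 102.80
Design effect: 1.68 × 102.80 = 172.71.
Round up → n = 173 per group.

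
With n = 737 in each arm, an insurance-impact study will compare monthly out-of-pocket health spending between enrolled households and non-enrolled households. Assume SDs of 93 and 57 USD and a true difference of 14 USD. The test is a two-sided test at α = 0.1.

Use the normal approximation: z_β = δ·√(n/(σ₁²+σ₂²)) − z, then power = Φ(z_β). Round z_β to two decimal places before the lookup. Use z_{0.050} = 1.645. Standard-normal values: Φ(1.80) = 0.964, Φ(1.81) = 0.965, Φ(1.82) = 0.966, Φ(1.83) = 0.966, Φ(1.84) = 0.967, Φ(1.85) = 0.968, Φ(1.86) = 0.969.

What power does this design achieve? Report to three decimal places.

z_β = δ·√(n/(σ₁²+σ₂²)) − z_{α/2}
    = 14 · √(737/11898) − 1.645
    = 14 · 0.24888 − 1.645
    = 3.4844 − 1.645 = 1.8394 → 1.84
Power = Φ(1.84) = 0.967.

Power ≈ 0.967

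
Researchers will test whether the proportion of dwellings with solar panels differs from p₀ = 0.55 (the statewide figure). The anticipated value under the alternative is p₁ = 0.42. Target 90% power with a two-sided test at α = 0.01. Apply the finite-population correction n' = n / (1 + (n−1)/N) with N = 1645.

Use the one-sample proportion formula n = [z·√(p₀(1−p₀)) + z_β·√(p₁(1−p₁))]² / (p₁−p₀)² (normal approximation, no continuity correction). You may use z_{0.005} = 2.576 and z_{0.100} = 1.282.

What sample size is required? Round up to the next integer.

n = 192

n = [z_{α/2}·√(p₀q₀) + z_β·√(p₁q₁)]² / (p₁ − p₀)²
  = [2.576·√(0.55·0.45) + 1.282·√(0.42·0.58)]² / (-0.13)²
  = [2.576·0.4975 + 1.282·0.4936]² / 0.0169
  = [1.9143]² / 0.0169
  = 216.83
Finite-population correction (N = 1645): 216.83 / (1 + (216.83 − 1)/1645) = 191.68.
Round up → n = 192.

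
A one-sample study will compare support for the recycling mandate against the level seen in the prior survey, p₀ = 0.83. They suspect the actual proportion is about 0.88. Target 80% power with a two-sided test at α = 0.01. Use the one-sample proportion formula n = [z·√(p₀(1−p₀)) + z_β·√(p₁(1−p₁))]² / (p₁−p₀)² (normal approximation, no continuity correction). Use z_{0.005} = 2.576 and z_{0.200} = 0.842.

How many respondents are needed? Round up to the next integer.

n = [z_{α/2}·√(p₀q₀) + z_β·√(p₁q₁)]² / (p₁ − p₀)²
  = [2.576·√(0.83·0.17) + 0.842·√(0.88·0.12)]² / (0.05)²
  = [2.576·0.3756 + 0.842·0.3250]² / 0.0025
  = [1.2412]² / 0.0025
  = 616.28
Round up → n = 617.

n = 617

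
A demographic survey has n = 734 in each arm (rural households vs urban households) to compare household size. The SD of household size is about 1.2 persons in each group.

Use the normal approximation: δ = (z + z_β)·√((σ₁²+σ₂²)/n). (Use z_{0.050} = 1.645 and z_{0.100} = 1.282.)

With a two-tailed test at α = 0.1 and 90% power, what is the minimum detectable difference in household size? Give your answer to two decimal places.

Minimum detectable difference ≈ 0.18 persons

δ = (z_{α/2} + z_β) · √((σ₁²+σ₂²)/n)
  = (1.645 + 1.282) · √(2.88/734)
  = 2.927 · √0.00392
  = 2.927 · 0.0626
  = 0.1833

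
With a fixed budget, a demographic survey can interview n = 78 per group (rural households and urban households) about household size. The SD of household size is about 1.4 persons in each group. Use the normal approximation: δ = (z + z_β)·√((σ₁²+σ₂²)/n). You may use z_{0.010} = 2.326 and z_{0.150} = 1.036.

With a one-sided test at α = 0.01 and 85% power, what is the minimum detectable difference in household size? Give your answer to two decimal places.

δ = (z_α + z_β) · √((σ₁²+σ₂²)/n)
  = (2.326 + 1.036) · √(3.92/78)
  = 3.362 · √0.05026
  = 3.362 · 0.2242
  = 0.7537

Minimum detectable difference ≈ 0.75 persons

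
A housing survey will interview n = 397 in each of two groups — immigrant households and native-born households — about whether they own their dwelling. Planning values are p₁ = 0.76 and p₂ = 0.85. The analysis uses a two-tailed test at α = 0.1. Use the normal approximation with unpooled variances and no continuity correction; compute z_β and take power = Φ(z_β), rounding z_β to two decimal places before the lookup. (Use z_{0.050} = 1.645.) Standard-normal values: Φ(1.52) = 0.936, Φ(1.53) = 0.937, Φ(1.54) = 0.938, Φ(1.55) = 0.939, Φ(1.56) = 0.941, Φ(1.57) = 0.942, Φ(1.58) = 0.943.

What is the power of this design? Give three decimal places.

z_β = |p₁−p₂|·√(n/[p₁q₁+p₂q₂]) − z_{α/2}
    = 0.09 · √(397/0.3099) − 1.645
    = 0.09 · 35.7919 − 1.645
    = 3.2213 − 1.645 = 1.5763 → 1.58
Power = Φ(1.58) = 0.943.

Power ≈ 0.943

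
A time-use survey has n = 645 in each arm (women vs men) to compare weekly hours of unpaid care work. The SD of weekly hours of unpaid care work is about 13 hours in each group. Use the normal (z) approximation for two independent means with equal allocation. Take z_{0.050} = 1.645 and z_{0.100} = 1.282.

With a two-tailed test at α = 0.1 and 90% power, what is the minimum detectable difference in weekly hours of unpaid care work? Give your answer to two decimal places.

δ = (z_{α/2} + z_β) · √((σ₁²+σ₂²)/n)
  = (1.645 + 1.282) · √(338/645)
  = 2.927 · √0.52403
  = 2.927 · 0.7239
  = 2.1189

Minimum detectable difference ≈ 2.12 hours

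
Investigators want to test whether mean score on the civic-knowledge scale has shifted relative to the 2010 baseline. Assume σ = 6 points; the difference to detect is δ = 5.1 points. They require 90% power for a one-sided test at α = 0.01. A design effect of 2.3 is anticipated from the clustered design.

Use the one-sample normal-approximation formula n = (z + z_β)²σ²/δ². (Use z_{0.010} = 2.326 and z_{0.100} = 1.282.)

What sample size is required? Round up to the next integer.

n = (z_α + z_β)² · σ² / δ²
  = (2.326 + 1.282)² · 6² / 5.1²
  = 13.0177 · 36 / 26.01
  = 18.02
Design effect: 2.3 × 18.02 = 41.44.
Round up → n = 42.

n = 42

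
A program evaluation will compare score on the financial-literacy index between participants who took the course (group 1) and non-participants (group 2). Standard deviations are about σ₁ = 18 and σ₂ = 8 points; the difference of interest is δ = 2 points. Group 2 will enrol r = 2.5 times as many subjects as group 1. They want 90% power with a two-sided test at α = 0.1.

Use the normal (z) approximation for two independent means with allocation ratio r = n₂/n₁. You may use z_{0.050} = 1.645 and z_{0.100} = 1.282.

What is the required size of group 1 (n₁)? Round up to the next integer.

n₁ = (z_{α/2} + z_β)² · (σ₁² + σ₂²/r) / δ²
   = (1.645 + 1.282)² · (18² + 8²/2.5) / 2²
   = 8.5673 · (324 + 25.6) / 4
   = 8.5673 · 349.6 / 4
   = 748.78
Round up → n₁ = 749; n₂ = r·n₁ = 2.5 × 749 = 1873.

n₁ = 749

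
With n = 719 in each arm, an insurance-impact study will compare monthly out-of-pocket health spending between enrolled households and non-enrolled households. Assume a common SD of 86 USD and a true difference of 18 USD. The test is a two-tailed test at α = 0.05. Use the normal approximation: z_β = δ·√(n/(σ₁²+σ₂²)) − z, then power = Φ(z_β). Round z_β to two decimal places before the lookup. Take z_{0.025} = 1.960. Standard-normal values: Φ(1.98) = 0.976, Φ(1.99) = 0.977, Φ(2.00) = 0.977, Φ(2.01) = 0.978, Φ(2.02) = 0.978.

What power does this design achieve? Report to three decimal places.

Power ≈ 0.978

z_β = δ·√(n/(σ₁²+σ₂²)) − z_{α/2}
    = 18 · √(719/14792) − 1.960
    = 18 · 0.22047 − 1.960
    = 3.9685 − 1.960 = 2.0085 → 2.01
Power = Φ(2.01) = 0.978.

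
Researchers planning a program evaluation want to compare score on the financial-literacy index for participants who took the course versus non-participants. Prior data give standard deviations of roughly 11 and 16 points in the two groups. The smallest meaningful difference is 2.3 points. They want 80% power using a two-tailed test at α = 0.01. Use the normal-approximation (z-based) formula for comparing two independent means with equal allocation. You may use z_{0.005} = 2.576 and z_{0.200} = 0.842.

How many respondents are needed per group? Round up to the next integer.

n = 833 per group

n = (z_{α/2} + z_β)² · (σ₁² + σ₂²) / δ²
  = (2.576 + 0.842)² · (11² + 16² = 377) / 2.3²
  = 11.6827 · 377 / 5.29
  = 832.59
Round up → n = 833 per group.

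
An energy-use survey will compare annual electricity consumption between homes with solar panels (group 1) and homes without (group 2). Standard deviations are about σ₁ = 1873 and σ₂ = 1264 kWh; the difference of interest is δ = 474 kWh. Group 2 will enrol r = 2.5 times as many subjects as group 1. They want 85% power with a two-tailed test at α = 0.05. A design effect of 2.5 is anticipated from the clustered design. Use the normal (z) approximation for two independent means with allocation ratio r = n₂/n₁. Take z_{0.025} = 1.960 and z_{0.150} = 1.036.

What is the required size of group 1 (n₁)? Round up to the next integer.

n₁ = 415

n₁ = (z_{α/2} + z_β)² · (σ₁² + σ₂²/r) / δ²
   = (1.960 + 1.036)² · (1873² + 1264²/2.5) / 474²
   = 8.9760 · (3508129 + 639078.4) / 224676
   = 8.9760 · 4147207.4 / 224676
   = 165.68
Design effect: 2.5 × 165.68 = 414.21.
Round up → n₁ = 415; n₂ = r·n₁ = 2.5 × 415 = 1038.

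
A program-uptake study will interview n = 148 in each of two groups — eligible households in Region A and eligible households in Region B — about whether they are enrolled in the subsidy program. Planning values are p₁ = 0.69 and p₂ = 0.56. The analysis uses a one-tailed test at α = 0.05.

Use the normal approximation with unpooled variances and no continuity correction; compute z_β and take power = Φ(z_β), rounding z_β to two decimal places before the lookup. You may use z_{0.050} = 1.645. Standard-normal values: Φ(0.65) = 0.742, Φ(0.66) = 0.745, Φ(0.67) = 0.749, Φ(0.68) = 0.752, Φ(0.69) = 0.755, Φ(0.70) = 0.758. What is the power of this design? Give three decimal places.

z_β = |p₁−p₂|·√(n/[p₁q₁+p₂q₂]) − z_α
    = 0.13 · √(148/0.4603) − 1.645
    = 0.13 · 17.9312 − 1.645
    = 2.3311 − 1.645 = 0.6861 → 0.69
Power = Φ(0.69) = 0.755.

Power ≈ 0.755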